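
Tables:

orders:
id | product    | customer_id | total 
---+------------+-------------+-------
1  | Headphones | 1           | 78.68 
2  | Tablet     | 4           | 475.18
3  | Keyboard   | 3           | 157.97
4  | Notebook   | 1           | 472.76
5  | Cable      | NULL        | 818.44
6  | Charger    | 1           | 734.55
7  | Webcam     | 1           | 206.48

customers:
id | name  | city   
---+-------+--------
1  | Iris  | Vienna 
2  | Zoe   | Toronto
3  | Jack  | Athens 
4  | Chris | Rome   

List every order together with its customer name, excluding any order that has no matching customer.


INNER JOIN keeps only orders rows whose customer_id matches an id in customers. Walk through each order:
  - order 1 (Headphones): customer_id=1 -> matches Iris
  - order 2 (Tablet): customer_id=4 -> matches Chris
  - order 3 (Keyboard): customer_id=3 -> matches Jack
  - order 4 (Notebook): customer_id=1 -> matches Iris
  - order 5 (Cable): customer_id=NULL, no match -> dropped
  - order 6 (Charger): customer_id=1 -> matches Iris
  - order 7 (Webcam): customer_id=1 -> matches Iris
So 1 of 7 rows is dropped.

SQL:
SELECT a.product, b.name AS customer
FROM orders a
INNER JOIN customers b ON a.customer_id = b.id

Result:
product    | customer
-----------+---------
Headphones | Iris    
Tablet     | Chris   
Keyboard   | Jack    
Notebook   | Iris    
Charger    | Iris    
Webcam     | Iris    


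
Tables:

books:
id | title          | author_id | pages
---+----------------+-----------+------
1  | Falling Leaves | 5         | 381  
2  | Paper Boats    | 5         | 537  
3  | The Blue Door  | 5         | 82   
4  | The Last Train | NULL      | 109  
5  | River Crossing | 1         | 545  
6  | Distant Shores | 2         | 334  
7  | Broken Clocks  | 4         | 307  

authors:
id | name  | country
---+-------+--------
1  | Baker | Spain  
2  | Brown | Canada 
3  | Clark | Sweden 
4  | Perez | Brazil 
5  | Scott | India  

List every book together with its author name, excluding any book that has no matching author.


INNER JOIN keeps only books rows whose author_id matches an id in authors. Walk through each book:
  - book 1 (Falling Leaves): author_id=5 -> matches Scott
  - book 2 (Paper Boats): author_id=5 -> matches Scott
  - book 3 (The Blue Door): author_id=5 -> matches Scott
  - book 4 (The Last Train): author_id=NULL, no match -> dropped
  - book 5 (River Crossing): author_id=1 -> matches Baker
  - book 6 (Distant Shores): author_id=2 -> matches Brown
  - book 7 (Broken Clocks): author_id=4 -> matches Perez
So 1 of 7 rows is dropped.

SQL:
SELECT a.title, b.name AS author
FROM books a
INNER JOIN authors b ON a.author_id = b.id

Result:
title          | author
---------------+-------
Falling Leaves | Scott 
Paper Boats    | Scott 
The Blue Door  | Scott 
River Crossing | Baker 
Distant Shores | Brown 
Broken Clocks  | Perez 


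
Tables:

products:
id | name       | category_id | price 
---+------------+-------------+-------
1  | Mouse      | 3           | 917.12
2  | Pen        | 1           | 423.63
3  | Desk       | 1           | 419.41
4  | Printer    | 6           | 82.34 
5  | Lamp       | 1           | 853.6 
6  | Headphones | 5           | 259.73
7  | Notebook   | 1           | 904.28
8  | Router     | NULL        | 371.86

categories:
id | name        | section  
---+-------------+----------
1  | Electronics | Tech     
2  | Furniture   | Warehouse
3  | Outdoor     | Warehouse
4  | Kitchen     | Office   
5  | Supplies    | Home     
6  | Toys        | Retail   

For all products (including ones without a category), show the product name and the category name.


LEFT JOIN keeps every row from products (the left table); where category_id has no match in categories, the category columns become NULL. Walk through each product:
  - product 1 (Mouse): category_id=3 -> matches Outdoor
  - product 2 (Pen): category_id=1 -> matches Electronics
  - product 3 (Desk): category_id=1 -> matches Electronics
  - product 4 (Printer): category_id=6 -> matches Toys
  - product 5 (Lamp): category_id=1 -> matches Electronics
  - product 6 (Headphones): category_id=5 -> matches Supplies
  - product 7 (Notebook): category_id=1 -> matches Electronics
  - product 8 (Router): category_id=NULL, no match -> kept with NULL
All 8 rows appear; 1 has NULL category.

SQL:
SELECT a.name, b.name AS category
FROM products a
LEFT JOIN categories b ON a.category_id = b.id

Result:
name       | category   
-----------+------------
Mouse      | Outdoor    
Pen        | Electronics
Desk       | Electronics
Printer    | Toys       
Lamp       | Electronics
Headphones | Supplies   
Notebook   | Electronics
Router     | NULL       


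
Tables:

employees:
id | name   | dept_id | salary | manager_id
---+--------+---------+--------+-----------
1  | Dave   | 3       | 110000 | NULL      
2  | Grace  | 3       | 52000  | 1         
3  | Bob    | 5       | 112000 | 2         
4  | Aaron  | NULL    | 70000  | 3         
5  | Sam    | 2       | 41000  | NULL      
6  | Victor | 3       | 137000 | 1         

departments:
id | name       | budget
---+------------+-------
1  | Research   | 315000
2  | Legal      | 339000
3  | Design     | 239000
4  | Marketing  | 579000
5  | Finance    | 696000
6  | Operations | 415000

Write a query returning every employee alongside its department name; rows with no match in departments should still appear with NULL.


LEFT JOIN keeps every row from employees (the left table); where dept_id has no match in departments, the department columns become NULL. Walk through each employee:
  - employee 1 (Dave): dept_id=3 -> matches Design
  - employee 2 (Grace): dept_id=3 -> matches Design
  - employee 3 (Bob): dept_id=5 -> matches Finance
  - employee 4 (Aaron): dept_id=NULL, no match -> kept with NULL
  - employee 5 (Sam): dept_id=2 -> matches Legal
  - employee 6 (Victor): dept_id=3 -> matches Design
All 6 rows appear; 1 has NULL department.

SQL:
SELECT a.name, b.name AS department
FROM employees a
LEFT JOIN departments b ON a.dept_id = b.id

Result:
name   | department
-------+-----------
Dave   | Design    
Grace  | Design    
Bob    | Finance   
Aaron  | NULL      
Sam    | Legal     
Victor | Design    


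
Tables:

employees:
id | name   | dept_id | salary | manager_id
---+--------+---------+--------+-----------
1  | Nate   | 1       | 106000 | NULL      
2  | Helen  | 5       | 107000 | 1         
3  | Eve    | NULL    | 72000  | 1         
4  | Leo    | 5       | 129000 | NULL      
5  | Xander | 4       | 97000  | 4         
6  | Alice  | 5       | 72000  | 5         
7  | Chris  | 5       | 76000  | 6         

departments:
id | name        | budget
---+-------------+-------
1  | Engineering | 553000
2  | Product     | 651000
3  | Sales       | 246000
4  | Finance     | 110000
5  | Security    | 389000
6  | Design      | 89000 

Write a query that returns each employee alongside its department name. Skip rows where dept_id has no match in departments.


INNER JOIN keeps only employees rows whose dept_id matches an id in departments. Walk through each employee:
  - employee 1 (Nate): dept_id=1 -> matches Engineering
  - employee 2 (Helen): dept_id=5 -> matches Security
  - employee 3 (Eve): dept_id=NULL, no match -> dropped
  - employee 4 (Leo): dept_id=5 -> matches Security
  - employee 5 (Xander): dept_id=4 -> matches Finance
  - employee 6 (Alice): dept_id=5 -> matches Security
  - employee 7 (Chris): dept_id=5 -> matches Security
So 1 of 7 rows is dropped.

SQL:
SELECT a.name, b.name AS department
FROM employees a
INNER JOIN departments b ON a.dept_id = b.id

Result:
name   | department 
-------+------------
Nate   | Engineering
Helen  | Security   
Leo    | Security   
Xander | Finance    
Alice  | Security   
Chris  | Security   


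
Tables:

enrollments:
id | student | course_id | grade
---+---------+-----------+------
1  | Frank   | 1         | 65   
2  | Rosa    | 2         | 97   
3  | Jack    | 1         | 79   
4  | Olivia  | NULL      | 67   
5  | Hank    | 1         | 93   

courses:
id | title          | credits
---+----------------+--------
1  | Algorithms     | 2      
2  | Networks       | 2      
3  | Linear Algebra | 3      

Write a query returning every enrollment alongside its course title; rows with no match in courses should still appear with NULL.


LEFT JOIN keeps every row from enrollments (the left table); where course_id has no match in courses, the course columns become NULL. Walk through each enrollment:
  - enrollment 1 (Frank): course_id=1 -> matches Algorithms
  - enrollment 2 (Rosa): course_id=2 -> matches Networks
  - enrollment 3 (Jack): course_id=1 -> matches Algorithms
  - enrollment 4 (Olivia): course_id=NULL, no match -> kept with NULL
  - enrollment 5 (Hank): course_id=1 -> matches Algorithms
All 5 rows appear; 1 has NULL course.

SQL:
SELECT a.student, b.title AS course
FROM enrollments a
LEFT JOIN courses b ON a.course_id = b.id

Result:
student | course    
--------+-----------
Frank   | Algorithms
Rosa    | Networks  
Jack    | Algorithms
Olivia  | NULL      
Hank    | Algorithms


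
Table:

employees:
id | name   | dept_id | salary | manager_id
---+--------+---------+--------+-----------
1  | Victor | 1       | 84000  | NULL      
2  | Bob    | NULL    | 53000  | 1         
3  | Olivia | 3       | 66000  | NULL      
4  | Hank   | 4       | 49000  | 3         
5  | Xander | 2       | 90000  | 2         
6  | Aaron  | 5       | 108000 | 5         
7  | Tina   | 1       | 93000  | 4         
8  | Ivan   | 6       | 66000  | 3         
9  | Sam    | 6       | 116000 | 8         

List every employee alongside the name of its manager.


This is a self-join: employees is joined to a second copy of itself, matching each row's manager_id to another row's id. Use LEFT JOIN so rows with manager_id=NULL are kept.
  - employee 1 (Victor): manager_id=NULL -> NULL
  - employee 2 (Bob): manager_id=1 -> Victor
  - employee 3 (Olivia): manager_id=NULL -> NULL
  - employee 4 (Hank): manager_id=3 -> Olivia
  - employee 5 (Xander): manager_id=2 -> Bob
  - employee 6 (Aaron): manager_id=5 -> Xander
  - employee 7 (Tina): manager_id=4 -> Hank
  - employee 8 (Ivan): manager_id=3 -> Olivia
  - employee 9 (Sam): manager_id=8 -> Ivan

SQL:
SELECT a.name AS item, b.name AS manager
FROM employees a
LEFT JOIN employees b ON a.manager_id = b.id

Result:
item   | manager
-------+--------
Victor | NULL   
Bob    | Victor 
Olivia | NULL   
Hank   | Olivia 
Xander | Bob    
Aaron  | Xander 
Tina   | Hank   
Ivan   | Olivia 
Sam    | Ivan   


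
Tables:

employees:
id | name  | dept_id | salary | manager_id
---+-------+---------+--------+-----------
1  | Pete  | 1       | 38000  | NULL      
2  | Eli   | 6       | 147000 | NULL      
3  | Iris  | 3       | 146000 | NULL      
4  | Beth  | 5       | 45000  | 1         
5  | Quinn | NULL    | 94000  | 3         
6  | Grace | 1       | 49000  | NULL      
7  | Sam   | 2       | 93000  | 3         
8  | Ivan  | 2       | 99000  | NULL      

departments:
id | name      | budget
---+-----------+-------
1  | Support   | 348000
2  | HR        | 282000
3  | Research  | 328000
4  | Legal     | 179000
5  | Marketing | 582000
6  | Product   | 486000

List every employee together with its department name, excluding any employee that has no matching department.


INNER JOIN keeps only employees rows whose dept_id matches an id in departments. Walk through each employee:
  - employee 1 (Pete): dept_id=1 -> matches Support
  - employee 2 (Eli): dept_id=6 -> matches Product
  - employee 3 (Iris): dept_id=3 -> matches Research
  - employee 4 (Beth): dept_id=5 -> matches Marketing
  - employee 5 (Quinn): dept_id=NULL, no match -> dropped
  - employee 6 (Grace): dept_id=1 -> matches Support
  - employee 7 (Sam): dept_id=2 -> matches HR
  - employee 8 (Ivan): dept_id=2 -> matches HR
So 1 of 8 rows is dropped.

SQL:
SELECT a.name, b.name AS department
FROM employees a
INNER JOIN departments b ON a.dept_id = b.id

Result:
name  | department
------+-----------
Pete  | Support   
Eli   | Product   
Iris  | Research  
Beth  | Marketing 
Grace | Support   
Sam   | HR        
Ivan  | HR        


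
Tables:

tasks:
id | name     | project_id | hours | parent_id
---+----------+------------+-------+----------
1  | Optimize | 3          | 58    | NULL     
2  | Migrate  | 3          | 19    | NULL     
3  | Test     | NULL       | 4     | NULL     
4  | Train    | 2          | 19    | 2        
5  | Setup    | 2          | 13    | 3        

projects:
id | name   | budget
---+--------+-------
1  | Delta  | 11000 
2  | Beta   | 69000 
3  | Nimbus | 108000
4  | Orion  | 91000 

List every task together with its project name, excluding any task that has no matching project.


INNER JOIN keeps only tasks rows whose project_id matches an id in projects. Walk through each task:
  - task 1 (Optimize): project_id=3 -> matches Nimbus
  - task 2 (Migrate): project_id=3 -> matches Nimbus
  - task 3 (Test): project_id=NULL, no match -> dropped
  - task 4 (Train): project_id=2 -> matches Beta
  - task 5 (Setup): project_id=2 -> matches Beta
So 1 of 5 rows is dropped.

SQL:
SELECT a.name, b.name AS project
FROM tasks a
INNER JOIN projects b ON a.project_id = b.id

Result:
name     | project
---------+--------
Optimize | Nimbus 
Migrate  | Nimbus 
Train    | Beta   
Setup    | Beta   


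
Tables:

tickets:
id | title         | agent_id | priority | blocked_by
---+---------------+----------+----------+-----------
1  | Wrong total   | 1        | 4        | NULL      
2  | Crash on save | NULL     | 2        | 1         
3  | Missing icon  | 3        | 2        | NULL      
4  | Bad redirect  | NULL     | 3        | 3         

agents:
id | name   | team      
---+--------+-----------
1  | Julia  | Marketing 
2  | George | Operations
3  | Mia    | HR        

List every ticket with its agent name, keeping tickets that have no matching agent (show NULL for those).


LEFT JOIN keeps every row from tickets (the left table); where agent_id has no match in agents, the agent columns become NULL. Walk through each ticket:
  - ticket 1 (Wrong total): agent_id=1 -> matches Julia
  - ticket 2 (Crash on save): agent_id=NULL, no match -> kept with NULL
  - ticket 3 (Missing icon): agent_id=3 -> matches Mia
  - ticket 4 (Bad redirect): agent_id=NULL, no match -> kept with NULL
All 4 rows appear; 2 have NULL agent.

SQL:
SELECT a.title, b.name AS agent
FROM tickets a
LEFT JOIN agents b ON a.agent_id = b.id

Result:
title         | agent
--------------+------
Wrong total   | Julia
Crash on save | NULL 
Missing icon  | Mia  
Bad redirect  | NULL 


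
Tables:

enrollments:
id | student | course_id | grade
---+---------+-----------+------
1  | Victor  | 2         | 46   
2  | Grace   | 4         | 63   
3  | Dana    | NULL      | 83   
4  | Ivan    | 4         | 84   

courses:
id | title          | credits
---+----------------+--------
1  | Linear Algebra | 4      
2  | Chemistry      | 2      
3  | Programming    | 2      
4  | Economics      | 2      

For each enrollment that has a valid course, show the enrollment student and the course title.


INNER JOIN keeps only enrollments rows whose course_id matches an id in courses. Walk through each enrollment:
  - enrollment 1 (Victor): course_id=2 -> matches Chemistry
  - enrollment 2 (Grace): course_id=4 -> matches Economics
  - enrollment 3 (Dana): course_id=NULL, no match -> dropped
  - enrollment 4 (Ivan): course_id=4 -> matches Economics
So 1 of 4 rows is dropped.

SQL:
SELECT a.student, b.title AS course
FROM enrollments a
INNER JOIN courses b ON a.course_id = b.id

Result:
student | course   
--------+----------
Victor  | Chemistry
Grace   | Economics
Ivan    | Economics


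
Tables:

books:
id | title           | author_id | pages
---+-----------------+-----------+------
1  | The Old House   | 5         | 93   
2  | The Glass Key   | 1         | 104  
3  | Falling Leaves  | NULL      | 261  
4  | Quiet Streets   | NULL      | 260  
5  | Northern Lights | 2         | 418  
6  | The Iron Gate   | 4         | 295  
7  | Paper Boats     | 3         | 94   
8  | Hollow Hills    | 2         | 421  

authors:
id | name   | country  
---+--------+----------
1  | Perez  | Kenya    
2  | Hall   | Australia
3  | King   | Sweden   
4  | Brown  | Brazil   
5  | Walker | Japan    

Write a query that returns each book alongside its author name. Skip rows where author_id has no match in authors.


INNER JOIN keeps only books rows whose author_id matches an id in authors. Walk through each book:
  - book 1 (The Old House): author_id=5 -> matches Walker
  - book 2 (The Glass Key): author_id=1 -> matches Perez
  - book 3 (Falling Leaves): author_id=NULL, no match -> dropped
  - book 4 (Quiet Streets): author_id=NULL, no match -> dropped
  - book 5 (Northern Lights): author_id=2 -> matches Hall
  - book 6 (The Iron Gate): author_id=4 -> matches Brown
  - book 7 (Paper Boats): author_id=3 -> matches King
  - book 8 (Hollow Hills): author_id=2 -> matches Hall
So 2 of 8 rows are dropped.

SQL:
SELECT a.title, b.name AS author
FROM books a
INNER JOIN authors b ON a.author_id = b.id

Result:
title           | author
----------------+-------
The Old House   | Walker
The Glass Key   | Perez 
Northern Lights | Hall  
The Iron Gate   | Brown 
Paper Boats     | King  
Hollow Hills    | Hall  


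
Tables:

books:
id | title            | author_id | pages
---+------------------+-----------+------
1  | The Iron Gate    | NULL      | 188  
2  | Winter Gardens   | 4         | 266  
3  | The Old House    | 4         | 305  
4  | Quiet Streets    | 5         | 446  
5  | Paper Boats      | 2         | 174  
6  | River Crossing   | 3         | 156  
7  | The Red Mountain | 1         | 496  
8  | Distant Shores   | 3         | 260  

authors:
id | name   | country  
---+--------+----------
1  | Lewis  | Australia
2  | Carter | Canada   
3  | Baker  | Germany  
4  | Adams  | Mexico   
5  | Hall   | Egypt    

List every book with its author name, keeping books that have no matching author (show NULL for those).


LEFT JOIN keeps every row from books (the left table); where author_id has no match in authors, the author columns become NULL. Walk through each book:
  - book 1 (The Iron Gate): author_id=NULL, no match -> kept with NULL
  - book 2 (Winter Gardens): author_id=4 -> matches Adams
  - book 3 (The Old House): author_id=4 -> matches Adams
  - book 4 (Quiet Streets): author_id=5 -> matches Hall
  - book 5 (Paper Boats): author_id=2 -> matches Carter
  - book 6 (River Crossing): author_id=3 -> matches Baker
  - book 7 (The Red Mountain): author_id=1 -> matches Lewis
  - book 8 (Distant Shores): author_id=3 -> matches Baker
All 8 rows appear; 1 has NULL author.

SQL:
SELECT a.title, b.name AS author
FROM books a
LEFT JOIN authors b ON a.author_id = b.id

Result:
title            | author
-----------------+-------
The Iron Gate    | NULL  
Winter Gardens   | Adams 
The Old House    | Adams 
Quiet Streets    | Hall  
Paper Boats      | Carter
River Crossing   | Baker 
The Red Mountain | Lewis 
Distant Shores   | Baker 


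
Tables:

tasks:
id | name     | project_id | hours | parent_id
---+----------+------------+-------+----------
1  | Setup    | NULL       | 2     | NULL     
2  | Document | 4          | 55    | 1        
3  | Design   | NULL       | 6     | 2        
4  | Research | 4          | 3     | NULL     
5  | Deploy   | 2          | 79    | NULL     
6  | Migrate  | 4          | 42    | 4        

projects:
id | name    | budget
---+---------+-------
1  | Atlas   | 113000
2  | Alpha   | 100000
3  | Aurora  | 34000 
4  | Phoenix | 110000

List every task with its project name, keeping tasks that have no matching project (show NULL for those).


LEFT JOIN keeps every row from tasks (the left table); where project_id has no match in projects, the project columns become NULL. Walk through each task:
  - task 1 (Setup): project_id=NULL, no match -> kept with NULL
  - task 2 (Document): project_id=4 -> matches Phoenix
  - task 3 (Design): project_id=NULL, no match -> kept with NULL
  - task 4 (Research): project_id=4 -> matches Phoenix
  - task 5 (Deploy): project_id=2 -> matches Alpha
  - task 6 (Migrate): project_id=4 -> matches Phoenix
All 6 rows appear; 2 have NULL project.

SQL:
SELECT a.name, b.name AS project
FROM tasks a
LEFT JOIN projects b ON a.project_id = b.id

Result:
name     | project
---------+--------
Setup    | NULL   
Document | Phoenix
Design   | NULL   
Research | Phoenix
Deploy   | Alpha  
Migrate  | Phoenix


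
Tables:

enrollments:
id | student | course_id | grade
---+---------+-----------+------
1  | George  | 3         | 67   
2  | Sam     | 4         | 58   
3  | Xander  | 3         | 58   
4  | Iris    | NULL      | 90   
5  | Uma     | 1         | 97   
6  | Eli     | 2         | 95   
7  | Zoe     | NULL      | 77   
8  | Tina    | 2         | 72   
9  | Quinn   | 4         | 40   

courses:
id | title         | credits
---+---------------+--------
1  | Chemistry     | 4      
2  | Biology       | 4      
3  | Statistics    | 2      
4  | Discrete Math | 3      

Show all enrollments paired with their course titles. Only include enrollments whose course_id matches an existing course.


INNER JOIN keeps only enrollments rows whose course_id matches an id in courses. Walk through each enrollment:
  - enrollment 1 (George): course_id=3 -> matches Statistics
  - enrollment 2 (Sam): course_id=4 -> matches Discrete Math
  - enrollment 3 (Xander): course_id=3 -> matches Statistics
  - enrollment 4 (Iris): course_id=NULL, no match -> dropped
  - enrollment 5 (Uma): course_id=1 -> matches Chemistry
  - enrollment 6 (Eli): course_id=2 -> matches Biology
  - enrollment 7 (Zoe): course_id=NULL, no match -> dropped
  - enrollment 8 (Tina): course_id=2 -> matches Biology
  - enrollment 9 (Quinn): course_id=4 -> matches Discrete Math
So 2 of 9 rows are dropped.

SQL:
SELECT a.student, b.title AS course
FROM enrollments a
INNER JOIN courses b ON a.course_id = b.id

Result:
student | course       
--------+--------------
George  | Statistics   
Sam     | Discrete Math
Xander  | Statistics   
Uma     | Chemistry    
Eli     | Biology      
Tina    | Biology      
Quinn   | Discrete Math


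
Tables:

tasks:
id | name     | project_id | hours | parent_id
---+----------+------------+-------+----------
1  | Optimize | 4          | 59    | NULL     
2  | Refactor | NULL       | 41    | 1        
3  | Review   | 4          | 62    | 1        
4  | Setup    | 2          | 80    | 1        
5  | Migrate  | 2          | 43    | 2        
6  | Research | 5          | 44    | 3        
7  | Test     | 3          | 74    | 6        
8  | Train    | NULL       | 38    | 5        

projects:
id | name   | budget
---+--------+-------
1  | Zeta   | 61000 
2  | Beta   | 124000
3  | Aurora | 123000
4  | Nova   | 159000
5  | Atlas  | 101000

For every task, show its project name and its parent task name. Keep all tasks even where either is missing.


Two LEFT JOINs from the same base table tasks: one to projects via project_id, one to tasks itself via parent_id. Both are LEFT so every task is preserved.
Match against projects:
  - task 1 (Optimize): project_id=4 -> matches Nova
  - task 2 (Refactor): project_id=NULL, no match -> kept with NULL
  - task 3 (Review): project_id=4 -> matches Nova
  - task 4 (Setup): project_id=2 -> matches Beta
  - task 5 (Migrate): project_id=2 -> matches Beta
  - task 6 (Research): project_id=5 -> matches Atlas
  - task 7 (Test): project_id=3 -> matches Aurora
  - task 8 (Train): project_id=NULL, no match -> kept with NULL
Match against tasks (self):
  - task 1 (Optimize): parent_id=NULL -> NULL
  - task 2 (Refactor): parent_id=1 -> Optimize
  - task 3 (Review): parent_id=1 -> Optimize
  - task 4 (Setup): parent_id=1 -> Optimize
  - task 5 (Migrate): parent_id=2 -> Refactor
  - task 6 (Research): parent_id=3 -> Review
  - task 7 (Test): parent_id=6 -> Research
  - task 8 (Train): parent_id=5 -> Migrate

SQL:
SELECT a.name, b.name AS project, c.name AS parent
FROM tasks a
LEFT JOIN projects b ON a.project_id = b.id
LEFT JOIN tasks c ON a.parent_id = c.id

Result:
name     | project | parent  
---------+---------+---------
Optimize | Nova    | NULL    
Refactor | NULL    | Optimize
Review   | Nova    | Optimize
Setup    | Beta    | Optimize
Migrate  | Beta    | Refactor
Research | Atlas   | Review  
Test     | Aurora  | Research
Train    | NULL    | Migrate 


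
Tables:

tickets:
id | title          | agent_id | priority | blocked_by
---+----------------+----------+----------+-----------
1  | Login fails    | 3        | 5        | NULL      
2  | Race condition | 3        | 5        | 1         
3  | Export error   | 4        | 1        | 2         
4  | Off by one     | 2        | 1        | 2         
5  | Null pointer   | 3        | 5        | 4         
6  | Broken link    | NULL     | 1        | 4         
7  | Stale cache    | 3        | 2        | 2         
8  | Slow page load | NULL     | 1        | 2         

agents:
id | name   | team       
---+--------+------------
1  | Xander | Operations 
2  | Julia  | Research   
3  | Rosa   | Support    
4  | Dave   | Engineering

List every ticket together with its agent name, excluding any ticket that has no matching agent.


INNER JOIN keeps only tickets rows whose agent_id matches an id in agents. Walk through each ticket:
  - ticket 1 (Login fails): agent_id=3 -> matches Rosa
  - ticket 2 (Race condition): agent_id=3 -> matches Rosa
  - ticket 3 (Export error): agent_id=4 -> matches Dave
  - ticket 4 (Off by one): agent_id=2 -> matches Julia
  - ticket 5 (Null pointer): agent_id=3 -> matches Rosa
  - ticket 6 (Broken link): agent_id=NULL, no match -> dropped
  - ticket 7 (Stale cache): agent_id=3 -> matches Rosa
  - ticket 8 (Slow page load): agent_id=NULL, no match -> dropped
So 2 of 8 rows are dropped.

SQL:
SELECT a.title, b.name AS agent
FROM tickets a
INNER JOIN agents b ON a.agent_id = b.id

Result:
title          | agent
---------------+------
Login fails    | Rosa 
Race condition | Rosa 
Export error   | Dave 
Off by one     | Julia
Null pointer   | Rosa 
Stale cache    | Rosa 


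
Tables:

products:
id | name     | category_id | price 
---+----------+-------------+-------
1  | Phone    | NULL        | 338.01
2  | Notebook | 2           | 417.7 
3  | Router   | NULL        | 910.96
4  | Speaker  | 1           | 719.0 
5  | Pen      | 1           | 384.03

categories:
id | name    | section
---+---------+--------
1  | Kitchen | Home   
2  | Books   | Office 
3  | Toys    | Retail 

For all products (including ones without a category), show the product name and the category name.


LEFT JOIN keeps every row from products (the left table); where category_id has no match in categories, the category columns become NULL. Walk through each product:
  - product 1 (Phone): category_id=NULL, no match -> kept with NULL
  - product 2 (Notebook): category_id=2 -> matches Books
  - product 3 (Router): category_id=NULL, no match -> kept with NULL
  - product 4 (Speaker): category_id=1 -> matches Kitchen
  - product 5 (Pen): category_id=1 -> matches Kitchen
All 5 rows appear; 2 have NULL category.

SQL:
SELECT a.name, b.name AS category
FROM products a
LEFT JOIN categories b ON a.category_id = b.id

Result:
name     | category
---------+---------
Phone    | NULL    
Notebook | Books   
Router   | NULL    
Speaker  | Kitchen 
Pen      | Kitchen 


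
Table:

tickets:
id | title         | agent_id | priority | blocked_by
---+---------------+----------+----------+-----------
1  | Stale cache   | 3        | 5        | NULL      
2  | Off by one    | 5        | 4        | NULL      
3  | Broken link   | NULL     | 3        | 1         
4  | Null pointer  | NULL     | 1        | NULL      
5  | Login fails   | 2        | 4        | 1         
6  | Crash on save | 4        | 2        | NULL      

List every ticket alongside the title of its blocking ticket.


This is a self-join: tickets is joined to a second copy of itself, matching each row's blocked_by to another row's id. Use LEFT JOIN so rows with blocked_by=NULL are kept.
  - ticket 1 (Stale cache): blocked_by=NULL -> NULL
  - ticket 2 (Off by one): blocked_by=NULL -> NULL
  - ticket 3 (Broken link): blocked_by=1 -> Stale cache
  - ticket 4 (Null pointer): blocked_by=NULL -> NULL
  - ticket 5 (Login fails): blocked_by=1 -> Stale cache
  - ticket 6 (Crash on save): blocked_by=NULL -> NULL

SQL:
SELECT a.title AS item, b.title AS blocked_by
FROM tickets a
LEFT JOIN tickets b ON a.blocked_by = b.id

Result:
item          | blocked_by 
--------------+------------
Stale cache   | NULL       
Off by one    | NULL       
Broken link   | Stale cache
Null pointer  | NULL       
Login fails   | Stale cache
Crash on save | NULL       


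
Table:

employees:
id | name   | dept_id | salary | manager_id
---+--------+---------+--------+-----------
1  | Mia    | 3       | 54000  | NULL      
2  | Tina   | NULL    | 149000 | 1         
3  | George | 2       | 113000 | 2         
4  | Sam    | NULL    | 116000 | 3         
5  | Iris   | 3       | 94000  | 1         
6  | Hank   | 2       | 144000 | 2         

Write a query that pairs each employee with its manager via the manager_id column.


This is a self-join: employees is joined to a second copy of itself, matching each row's manager_id to another row's id. Use LEFT JOIN so rows with manager_id=NULL are kept.
  - employee 1 (Mia): manager_id=NULL -> NULL
  - employee 2 (Tina): manager_id=1 -> Mia
  - employee 3 (George): manager_id=2 -> Tina
  - employee 4 (Sam): manager_id=3 -> George
  - employee 5 (Iris): manager_id=1 -> Mia
  - employee 6 (Hank): manager_id=2 -> Tina

SQL:
SELECT a.name AS item, b.name AS manager
FROM employees a
LEFT JOIN employees b ON a.manager_id = b.id

Result:
item   | manager
-------+--------
Mia    | NULL   
Tina   | Mia    
George | Tina   
Sam    | George 
Iris   | Mia    
Hank   | Tina   


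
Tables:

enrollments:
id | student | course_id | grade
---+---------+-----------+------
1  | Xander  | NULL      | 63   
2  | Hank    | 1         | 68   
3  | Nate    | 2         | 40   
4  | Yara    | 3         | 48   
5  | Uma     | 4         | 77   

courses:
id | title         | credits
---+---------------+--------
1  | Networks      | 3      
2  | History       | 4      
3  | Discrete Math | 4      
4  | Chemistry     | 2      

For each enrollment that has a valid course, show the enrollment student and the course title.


INNER JOIN keeps only enrollments rows whose course_id matches an id in courses. Walk through each enrollment:
  - enrollment 1 (Xander): course_id=NULL, no match -> dropped
  - enrollment 2 (Hank): course_id=1 -> matches Networks
  - enrollment 3 (Nate): course_id=2 -> matches History
  - enrollment 4 (Yara): course_id=3 -> matches Discrete Math
  - enrollment 5 (Uma): course_id=4 -> matches Chemistry
So 1 of 5 rows is dropped.

SQL:
SELECT a.student, b.title AS course
FROM enrollments a
INNER JOIN courses b ON a.course_id = b.id

Result:
student | course       
--------+--------------
Hank    | Networks     
Nate    | History      
Yara    | Discrete Math
Uma     | Chemistry    


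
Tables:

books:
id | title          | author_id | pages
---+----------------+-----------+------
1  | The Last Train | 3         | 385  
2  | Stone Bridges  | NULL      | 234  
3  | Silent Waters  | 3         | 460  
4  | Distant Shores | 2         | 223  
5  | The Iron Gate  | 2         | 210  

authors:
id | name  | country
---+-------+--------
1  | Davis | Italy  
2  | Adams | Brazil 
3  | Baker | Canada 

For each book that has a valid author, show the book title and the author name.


INNER JOIN keeps only books rows whose author_id matches an id in authors. Walk through each book:
  - book 1 (The Last Train): author_id=3 -> matches Baker
  - book 2 (Stone Bridges): author_id=NULL, no match -> dropped
  - book 3 (Silent Waters): author_id=3 -> matches Baker
  - book 4 (Distant Shores): author_id=2 -> matches Adams
  - book 5 (The Iron Gate): author_id=2 -> matches Adams
So 1 of 5 rows is dropped.

SQL:
SELECT a.title, b.name AS author
FROM books a
INNER JOIN authors b ON a.author_id = b.id

Result:
title          | author
---------------+-------
The Last Train | Baker 
Silent Waters  | Baker 
Distant Shores | Adams 
The Iron Gate  | Adams 


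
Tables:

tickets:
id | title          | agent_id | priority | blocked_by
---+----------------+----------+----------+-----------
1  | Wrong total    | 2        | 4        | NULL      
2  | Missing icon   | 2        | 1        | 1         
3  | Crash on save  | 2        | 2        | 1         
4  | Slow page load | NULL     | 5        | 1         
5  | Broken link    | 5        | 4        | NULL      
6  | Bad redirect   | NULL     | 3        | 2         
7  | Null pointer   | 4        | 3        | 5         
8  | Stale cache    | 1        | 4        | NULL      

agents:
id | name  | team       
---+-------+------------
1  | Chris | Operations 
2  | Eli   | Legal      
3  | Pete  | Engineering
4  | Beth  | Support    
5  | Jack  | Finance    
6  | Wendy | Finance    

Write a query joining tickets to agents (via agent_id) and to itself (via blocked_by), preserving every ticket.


Two LEFT JOINs from the same base table tickets: one to agents via agent_id, one to tickets itself via blocked_by. Both are LEFT so every ticket is preserved.
Match against agents:
  - ticket 1 (Wrong total): agent_id=2 -> matches Eli
  - ticket 2 (Missing icon): agent_id=2 -> matches Eli
  - ticket 3 (Crash on save): agent_id=2 -> matches Eli
  - ticket 4 (Slow page load): agent_id=NULL, no match -> kept with NULL
  - ticket 5 (Broken link): agent_id=5 -> matches Jack
  - ticket 6 (Bad redirect): agent_id=NULL, no match -> kept with NULL
  - ticket 7 (Null pointer): agent_id=4 -> matches Beth
  - ticket 8 (Stale cache): agent_id=1 -> matches Chris
Match against tickets (self):
  - ticket 1 (Wrong total): blocked_by=NULL -> NULL
  - ticket 2 (Missing icon): blocked_by=1 -> Wrong total
  - ticket 3 (Crash on save): blocked_by=1 -> Wrong total
  - ticket 4 (Slow page load): blocked_by=1 -> Wrong total
  - ticket 5 (Broken link): blocked_by=NULL -> NULL
  - ticket 6 (Bad redirect): blocked_by=2 -> Missing icon
  - ticket 7 (Null pointer): blocked_by=5 -> Broken link
  - ticket 8 (Stale cache): blocked_by=NULL -> NULL

SQL:
SELECT a.title, b.name AS agent, c.title AS blocked_by
FROM tickets a
LEFT JOIN agents b ON a.agent_id = b.id
LEFT JOIN tickets c ON a.blocked_by = c.id

Result:
title          | agent | blocked_by  
---------------+-------+-------------
Wrong total    | Eli   | NULL        
Missing icon   | Eli   | Wrong total 
Crash on save  | Eli   | Wrong total 
Slow page load | NULL  | Wrong total 
Broken link    | Jack  | NULL        
Bad redirect   | NULL  | Missing icon
Null pointer   | Beth  | Broken link 
Stale cache    | Chris | NULL        


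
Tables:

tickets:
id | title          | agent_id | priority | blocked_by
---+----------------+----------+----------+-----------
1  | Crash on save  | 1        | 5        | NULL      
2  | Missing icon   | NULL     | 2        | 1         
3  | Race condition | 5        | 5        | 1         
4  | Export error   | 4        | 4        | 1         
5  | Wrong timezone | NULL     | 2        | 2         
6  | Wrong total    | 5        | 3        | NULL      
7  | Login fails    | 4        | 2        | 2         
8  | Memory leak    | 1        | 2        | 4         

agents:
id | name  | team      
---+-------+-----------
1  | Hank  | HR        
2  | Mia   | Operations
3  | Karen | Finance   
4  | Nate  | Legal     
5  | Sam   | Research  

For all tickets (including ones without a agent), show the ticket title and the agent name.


LEFT JOIN keeps every row from tickets (the left table); where agent_id has no match in agents, the agent columns become NULL. Walk through each ticket:
  - ticket 1 (Crash on save): agent_id=1 -> matches Hank
  - ticket 2 (Missing icon): agent_id=NULL, no match -> kept with NULL
  - ticket 3 (Race condition): agent_id=5 -> matches Sam
  - ticket 4 (Export error): agent_id=4 -> matches Nate
  - ticket 5 (Wrong timezone): agent_id=NULL, no match -> kept with NULL
  - ticket 6 (Wrong total): agent_id=5 -> matches Sam
  - ticket 7 (Login fails): agent_id=4 -> matches Nate
  - ticket 8 (Memory leak): agent_id=1 -> matches Hank
All 8 rows appear; 2 have NULL agent.

SQL:
SELECT a.title, b.name AS agent
FROM tickets a
LEFT JOIN agents b ON a.agent_id = b.id

Result:
title          | agent
---------------+------
Crash on save  | Hank 
Missing icon   | NULL 
Race condition | Sam  
Export error   | Nate 
Wrong timezone | NULL 
Wrong total    | Sam  
Login fails    | Nate 
Memory leak    | Hank 


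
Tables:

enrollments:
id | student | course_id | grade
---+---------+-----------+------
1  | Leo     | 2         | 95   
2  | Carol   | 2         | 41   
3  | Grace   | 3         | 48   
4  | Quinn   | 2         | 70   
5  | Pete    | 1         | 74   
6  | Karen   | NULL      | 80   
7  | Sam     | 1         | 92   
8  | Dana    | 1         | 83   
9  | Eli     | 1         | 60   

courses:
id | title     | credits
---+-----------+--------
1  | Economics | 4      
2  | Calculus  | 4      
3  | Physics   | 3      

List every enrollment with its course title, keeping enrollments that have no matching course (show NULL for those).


LEFT JOIN keeps every row from enrollments (the left table); where course_id has no match in courses, the course columns become NULL. Walk through each enrollment:
  - enrollment 1 (Leo): course_id=2 -> matches Calculus
  - enrollment 2 (Carol): course_id=2 -> matches Calculus
  - enrollment 3 (Grace): course_id=3 -> matches Physics
  - enrollment 4 (Quinn): course_id=2 -> matches Calculus
  - enrollment 5 (Pete): course_id=1 -> matches Economics
  - enrollment 6 (Karen): course_id=NULL, no match -> kept with NULL
  - enrollment 7 (Sam): course_id=1 -> matches Economics
  - enrollment 8 (Dana): course_id=1 -> matches Economics
  - enrollment 9 (Eli): course_id=1 -> matches Economics
All 9 rows appear; 1 has NULL course.

SQL:
SELECT a.student, b.title AS course
FROM enrollments a
LEFT JOIN courses b ON a.course_id = b.id

Result:
student | course   
--------+----------
Leo     | Calculus 
Carol   | Calculus 
Grace   | Physics  
Quinn   | Calculus 
Pete    | Economics
Karen   | NULL     
Sam     | Economics
Dana    | Economics
Eli     | Economics


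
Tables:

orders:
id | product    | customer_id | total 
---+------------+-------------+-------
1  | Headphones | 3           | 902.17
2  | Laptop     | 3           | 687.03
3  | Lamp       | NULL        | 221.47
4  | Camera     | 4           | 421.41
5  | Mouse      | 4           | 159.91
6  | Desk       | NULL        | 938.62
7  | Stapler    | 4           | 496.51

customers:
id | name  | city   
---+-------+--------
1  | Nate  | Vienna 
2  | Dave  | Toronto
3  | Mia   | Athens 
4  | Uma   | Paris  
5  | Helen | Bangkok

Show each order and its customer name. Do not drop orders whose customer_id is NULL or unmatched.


LEFT JOIN keeps every row from orders (the left table); where customer_id has no match in customers, the customer columns become NULL. Walk through each order:
  - order 1 (Headphones): customer_id=3 -> matches Mia
  - order 2 (Laptop): customer_id=3 -> matches Mia
  - order 3 (Lamp): customer_id=NULL, no match -> kept with NULL
  - order 4 (Camera): customer_id=4 -> matches Uma
  - order 5 (Mouse): customer_id=4 -> matches Uma
  - order 6 (Desk): customer_id=NULL, no match -> kept with NULL
  - order 7 (Stapler): customer_id=4 -> matches Uma
All 7 rows appear; 2 have NULL customer.

SQL:
SELECT a.product, b.name AS customer
FROM orders a
LEFT JOIN customers b ON a.customer_id = b.id

Result:
product    | customer
-----------+---------
Headphones | Mia     
Laptop     | Mia     
Lamp       | NULL    
Camera     | Uma     
Mouse      | Uma     
Desk       | NULL    
Stapler    | Uma     


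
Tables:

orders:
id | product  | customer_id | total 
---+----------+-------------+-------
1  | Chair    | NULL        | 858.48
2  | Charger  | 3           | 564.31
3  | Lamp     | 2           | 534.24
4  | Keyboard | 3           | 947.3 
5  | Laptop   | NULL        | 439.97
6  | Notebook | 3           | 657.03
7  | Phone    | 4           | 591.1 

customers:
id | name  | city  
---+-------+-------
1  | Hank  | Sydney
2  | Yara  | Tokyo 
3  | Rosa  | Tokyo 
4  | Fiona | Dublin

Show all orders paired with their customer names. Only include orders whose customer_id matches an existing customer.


INNER JOIN keeps only orders rows whose customer_id matches an id in customers. Walk through each order:
  - order 1 (Chair): customer_id=NULL, no match -> dropped
  - order 2 (Charger): customer_id=3 -> matches Rosa
  - order 3 (Lamp): customer_id=2 -> matches Yara
  - order 4 (Keyboard): customer_id=3 -> matches Rosa
  - order 5 (Laptop): customer_id=NULL, no match -> dropped
  - order 6 (Notebook): customer_id=3 -> matches Rosa
  - order 7 (Phone): customer_id=4 -> matches Fiona
So 2 of 7 rows are dropped.

SQL:
SELECT a.product, b.name AS customer
FROM orders a
INNER JOIN customers b ON a.customer_id = b.id

Result:
product  | customer
---------+---------
Charger  | Rosa    
Lamp     | Yara    
Keyboard | Rosa    
Notebook | Rosa    
Phone    | Fiona   
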